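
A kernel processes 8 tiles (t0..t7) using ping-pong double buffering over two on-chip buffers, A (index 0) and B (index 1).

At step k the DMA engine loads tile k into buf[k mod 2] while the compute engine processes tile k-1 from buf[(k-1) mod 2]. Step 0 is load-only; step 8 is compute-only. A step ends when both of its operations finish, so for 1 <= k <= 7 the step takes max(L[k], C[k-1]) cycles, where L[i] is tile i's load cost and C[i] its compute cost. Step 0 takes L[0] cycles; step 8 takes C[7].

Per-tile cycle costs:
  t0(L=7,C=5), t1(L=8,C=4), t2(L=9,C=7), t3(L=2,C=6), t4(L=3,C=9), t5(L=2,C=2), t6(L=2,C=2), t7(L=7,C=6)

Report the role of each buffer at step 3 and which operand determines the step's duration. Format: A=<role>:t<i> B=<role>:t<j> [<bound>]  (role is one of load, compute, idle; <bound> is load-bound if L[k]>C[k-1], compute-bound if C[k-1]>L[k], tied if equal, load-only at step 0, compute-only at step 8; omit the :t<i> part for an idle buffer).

k=0 load=t0/7c comp=- wait=7 total=7
k=1 load=t1/8c comp=t0/5c wait=8 total=15
k=2 load=t2/9c comp=t1/4c wait=9 total=24
k=3 load=t3/2c comp=t2/7c wait=7 total=31
k=4 load=t4/3c comp=t3/6c wait=6 total=37
k=5 load=t5/2c comp=t4/9c wait=9 total=46
k=6 load=t6/2c comp=t5/2c wait=2 total=48
k=7 load=t7/7c comp=t6/2c wait=7 total=55
k=8 load=- comp=t7/6c wait=6 total=61

step 3: A=compute:t2 B=load:t3 [compute-bound]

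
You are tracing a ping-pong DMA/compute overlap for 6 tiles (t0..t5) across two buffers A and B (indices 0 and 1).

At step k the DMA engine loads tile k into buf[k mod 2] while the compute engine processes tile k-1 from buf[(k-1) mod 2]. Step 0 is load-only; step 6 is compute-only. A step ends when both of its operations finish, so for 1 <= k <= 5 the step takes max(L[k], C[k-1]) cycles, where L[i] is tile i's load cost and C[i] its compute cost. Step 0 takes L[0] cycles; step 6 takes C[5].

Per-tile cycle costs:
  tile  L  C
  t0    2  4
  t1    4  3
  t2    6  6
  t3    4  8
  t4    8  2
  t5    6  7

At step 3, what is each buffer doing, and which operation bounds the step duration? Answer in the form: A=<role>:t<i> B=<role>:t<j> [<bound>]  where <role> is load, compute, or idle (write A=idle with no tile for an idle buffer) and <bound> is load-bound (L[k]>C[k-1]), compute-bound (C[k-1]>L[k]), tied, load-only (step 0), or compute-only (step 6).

step 3: A=compute:t2 B=load:t3 [compute-bound]

  0. 2=2c; end=2; A:t0 B:-
  1. max(4,4)=4c; end=6; A:t0 B:t1
  2. max(6,3)=6c; end=12; A:t2 B:t1
  3. max(4,6)=6c; end=18; A:t2 B:t3
  4. max(8,8)=8c; end=26; A:t4 B:t3
  5. max(6,2)=6c; end=32; A:t4 B:t5
  6. 7=7c; end=39; A:t4 B:t5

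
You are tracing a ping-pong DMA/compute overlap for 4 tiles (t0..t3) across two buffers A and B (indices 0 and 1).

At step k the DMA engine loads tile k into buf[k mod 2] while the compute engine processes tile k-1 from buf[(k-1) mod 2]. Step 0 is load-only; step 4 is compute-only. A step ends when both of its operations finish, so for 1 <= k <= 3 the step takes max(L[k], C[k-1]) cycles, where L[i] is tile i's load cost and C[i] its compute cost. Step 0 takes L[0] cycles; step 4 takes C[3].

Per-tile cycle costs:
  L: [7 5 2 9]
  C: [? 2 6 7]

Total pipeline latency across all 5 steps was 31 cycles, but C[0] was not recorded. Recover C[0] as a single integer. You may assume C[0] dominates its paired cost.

C[0] = 6

step 0 → dur = L[0]=7 = 7
step 1 → dur = max(L[1]=5, C[0]=?) = C[0]  (unknown; binding)
step 2 → dur = max(L[2]=2, C[1]=2) = 2
step 3 → dur = max(L[3]=9, C[2]=6) = 9
step 4 → dur = C[3]=7 = 7
sum of known step durations = 25
dur[1] = total - known = 31 - 25 = 6
C[0] is the binding max in step 1, so C[0] = dur[1] = 6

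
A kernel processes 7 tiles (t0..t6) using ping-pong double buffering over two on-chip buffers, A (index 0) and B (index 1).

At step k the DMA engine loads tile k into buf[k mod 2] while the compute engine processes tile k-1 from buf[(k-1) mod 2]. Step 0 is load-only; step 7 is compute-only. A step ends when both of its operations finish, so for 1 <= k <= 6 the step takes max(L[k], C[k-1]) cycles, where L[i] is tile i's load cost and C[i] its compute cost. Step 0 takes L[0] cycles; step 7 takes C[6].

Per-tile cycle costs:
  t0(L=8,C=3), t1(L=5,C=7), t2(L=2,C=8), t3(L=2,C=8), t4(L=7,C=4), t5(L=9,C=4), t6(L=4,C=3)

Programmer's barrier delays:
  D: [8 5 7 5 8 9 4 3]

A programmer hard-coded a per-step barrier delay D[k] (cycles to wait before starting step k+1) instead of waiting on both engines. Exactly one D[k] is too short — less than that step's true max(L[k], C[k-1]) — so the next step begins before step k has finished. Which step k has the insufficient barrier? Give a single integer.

k=0 barrier L[0]=8→8c, D[0]=8 ok
k=1 barrier max(L[1]=5,C[0]=3)→5c, D[1]=5 ok
k=2 barrier max(L[2]=2,C[1]=7)→7c, D[2]=7 ok
k=3 barrier max(L[3]=2,C[2]=8)→8c, D[3]=5 SHORT
k=4 barrier max(L[4]=7,C[3]=8)→8c, D[4]=8 ok
k=5 barrier max(L[5]=9,C[4]=4)→9c, D[5]=9 ok
k=6 barrier max(L[6]=4,C[5]=4)→4c, D[6]=4 ok
k=7 barrier C[6]=3→3c, D[7]=3 ok

hazard at step 3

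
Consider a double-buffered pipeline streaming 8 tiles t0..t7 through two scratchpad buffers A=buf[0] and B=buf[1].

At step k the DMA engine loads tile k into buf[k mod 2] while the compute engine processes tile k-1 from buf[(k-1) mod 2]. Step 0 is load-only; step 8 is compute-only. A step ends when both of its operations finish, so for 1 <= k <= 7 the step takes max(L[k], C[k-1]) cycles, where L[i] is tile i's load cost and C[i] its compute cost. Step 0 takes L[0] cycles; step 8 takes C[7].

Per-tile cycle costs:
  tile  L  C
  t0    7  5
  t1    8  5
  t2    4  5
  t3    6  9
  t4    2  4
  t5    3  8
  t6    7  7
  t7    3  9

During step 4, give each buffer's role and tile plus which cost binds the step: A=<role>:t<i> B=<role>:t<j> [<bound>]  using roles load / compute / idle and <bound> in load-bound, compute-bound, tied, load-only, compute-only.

k=0 load=t0/7c comp=- wait=7 total=7
k=1 load=t1/8c comp=t0/5c wait=8 total=15
k=2 load=t2/4c comp=t1/5c wait=5 total=20
k=3 load=t3/6c comp=t2/5c wait=6 total=26
k=4 load=t4/2c comp=t3/9c wait=9 total=35
k=5 load=t5/3c comp=t4/4c wait=4 total=39
k=6 load=t6/7c comp=t5/8c wait=8 total=47
k=7 load=t7/3c comp=t6/7c wait=7 total=54
k=8 load=- comp=t7/9c wait=9 total=63

step 4: A=load:t4 B=compute:t3 [compute-bound]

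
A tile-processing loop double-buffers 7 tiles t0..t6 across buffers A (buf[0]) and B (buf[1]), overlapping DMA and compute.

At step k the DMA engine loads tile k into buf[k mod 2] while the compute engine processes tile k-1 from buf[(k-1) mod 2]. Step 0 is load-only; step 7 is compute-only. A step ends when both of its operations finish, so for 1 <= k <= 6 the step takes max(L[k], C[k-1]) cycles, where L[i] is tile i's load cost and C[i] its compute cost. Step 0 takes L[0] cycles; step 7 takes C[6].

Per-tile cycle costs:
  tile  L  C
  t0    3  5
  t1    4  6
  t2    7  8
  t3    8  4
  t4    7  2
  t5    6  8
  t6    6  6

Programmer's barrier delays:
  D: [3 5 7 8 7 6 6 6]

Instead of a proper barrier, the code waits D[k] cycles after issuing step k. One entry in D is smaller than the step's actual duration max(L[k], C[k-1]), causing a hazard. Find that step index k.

step 0: need L[0]=3 = 3; D[0]=3 ok
step 1: need max(L[1]=4,C[0]=5) = 5; D[1]=5 ok
step 2: need max(L[2]=7,C[1]=6) = 7; D[2]=7 ok
step 3: need max(L[3]=8,C[2]=8) = 8; D[3]=8 ok
step 4: need max(L[4]=7,C[3]=4) = 7; D[4]=7 ok
step 5: need max(L[5]=6,C[4]=2) = 6; D[5]=6 ok
step 6: need max(L[6]=6,C[5]=8) = 8; D[6]=6 SHORT
step 7: need C[6]=6 = 6; D[7]=6 ok

hazard at step 6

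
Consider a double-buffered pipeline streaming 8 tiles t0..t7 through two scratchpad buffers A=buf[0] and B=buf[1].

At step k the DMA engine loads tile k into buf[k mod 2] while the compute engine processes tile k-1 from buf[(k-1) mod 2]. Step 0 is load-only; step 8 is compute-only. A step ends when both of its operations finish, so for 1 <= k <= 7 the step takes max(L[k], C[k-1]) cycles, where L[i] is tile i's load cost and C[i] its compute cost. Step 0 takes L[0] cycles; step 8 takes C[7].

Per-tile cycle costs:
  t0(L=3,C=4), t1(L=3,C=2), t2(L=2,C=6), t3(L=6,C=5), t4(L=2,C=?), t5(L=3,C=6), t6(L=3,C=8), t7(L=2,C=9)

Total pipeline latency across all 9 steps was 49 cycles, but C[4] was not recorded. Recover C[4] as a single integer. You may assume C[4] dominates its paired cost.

step 0 | dur = L[0]=3 = 3
step 1 | dur = max(L[1]=3, C[0]=4) = 4
step 2 | dur = max(L[2]=2, C[1]=2) = 2
step 3 | dur = max(L[3]=6, C[2]=6) = 6
step 4 | dur = max(L[4]=2, C[3]=5) = 5
step 5 | dur = max(L[5]=3, C[4]=?) = C[4]  (unknown; binding)
step 6 | dur = max(L[6]=3, C[5]=6) = 6
step 7 | dur = max(L[7]=2, C[6]=8) = 8
step 8 | dur = C[7]=9 = 9
sum of known step durations = 43
dur[5] = total - known = 49 - 43 = 6
C[4] is the binding max in step 5, so C[4] = dur[5] = 6

C[4] = 6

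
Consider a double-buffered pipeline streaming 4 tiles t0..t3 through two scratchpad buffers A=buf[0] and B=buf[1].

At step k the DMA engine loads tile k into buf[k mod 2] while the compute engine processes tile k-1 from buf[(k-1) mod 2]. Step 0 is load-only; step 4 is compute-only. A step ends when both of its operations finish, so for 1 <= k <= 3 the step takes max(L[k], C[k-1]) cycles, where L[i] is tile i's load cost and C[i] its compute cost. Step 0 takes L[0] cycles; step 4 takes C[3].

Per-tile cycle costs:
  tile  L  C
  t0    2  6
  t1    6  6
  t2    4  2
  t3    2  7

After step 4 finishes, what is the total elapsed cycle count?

  0. 2=2c; end=2; A:t0 B:-
  1. max(6,6)=6c; end=8; A:t0 B:t1
  2. max(4,6)=6c; end=14; A:t2 B:t1
  3. max(2,2)=2c; end=16; A:t2 B:t3
  4. 7=7c; end=23; A:t2 B:t3

end_cycle[4] = 23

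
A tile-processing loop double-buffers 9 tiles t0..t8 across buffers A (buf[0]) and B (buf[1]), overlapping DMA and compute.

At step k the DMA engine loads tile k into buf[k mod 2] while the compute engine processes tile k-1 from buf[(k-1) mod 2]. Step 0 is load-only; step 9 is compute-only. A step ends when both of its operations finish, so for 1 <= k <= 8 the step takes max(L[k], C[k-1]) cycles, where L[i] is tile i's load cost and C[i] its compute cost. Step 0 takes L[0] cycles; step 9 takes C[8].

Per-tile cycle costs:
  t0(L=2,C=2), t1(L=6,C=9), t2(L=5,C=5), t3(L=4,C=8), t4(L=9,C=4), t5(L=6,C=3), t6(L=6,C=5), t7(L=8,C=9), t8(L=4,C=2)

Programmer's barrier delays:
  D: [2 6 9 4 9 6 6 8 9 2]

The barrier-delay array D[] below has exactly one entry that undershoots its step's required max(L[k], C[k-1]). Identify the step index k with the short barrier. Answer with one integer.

hazard at step 3

step 0: need L[0]=2 = 2; D[0]=2 ok
step 1: need max(L[1]=6,C[0]=2) = 6; D[1]=6 ok
step 2: need max(L[2]=5,C[1]=9) = 9; D[2]=9 ok
step 3: need max(L[3]=4,C[2]=5) = 5; D[3]=4 SHORT
step 4: need max(L[4]=9,C[3]=8) = 9; D[4]=9 ok
step 5: need max(L[5]=6,C[4]=4) = 6; D[5]=6 ok
step 6: need max(L[6]=6,C[5]=3) = 6; D[6]=6 ok
step 7: need max(L[7]=8,C[6]=5) = 8; D[7]=8 ok
step 8: need max(L[8]=4,C[7]=9) = 9; D[8]=9 ok
step 9: need C[8]=2 = 2; D[9]=2 ok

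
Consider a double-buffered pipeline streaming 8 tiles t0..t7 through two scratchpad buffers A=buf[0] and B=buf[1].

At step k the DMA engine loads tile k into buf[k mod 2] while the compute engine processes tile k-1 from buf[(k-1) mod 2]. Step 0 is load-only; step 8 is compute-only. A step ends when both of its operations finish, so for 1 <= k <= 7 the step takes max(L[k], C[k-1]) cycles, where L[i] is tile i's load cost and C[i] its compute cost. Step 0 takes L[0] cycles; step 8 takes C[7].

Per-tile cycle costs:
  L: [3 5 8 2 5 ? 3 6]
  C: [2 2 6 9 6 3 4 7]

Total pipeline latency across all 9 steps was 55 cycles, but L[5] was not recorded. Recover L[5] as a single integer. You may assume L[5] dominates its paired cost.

L[5] = 8

step 0 = dur = L[0]=3 = 3
step 1 = dur = max(L[1]=5, C[0]=2) = 5
step 2 = dur = max(L[2]=8, C[1]=2) = 8
step 3 = dur = max(L[3]=2, C[2]=6) = 6
step 4 = dur = max(L[4]=5, C[3]=9) = 9
step 5 = dur = max(L[5]=?, C[4]=6) = L[5]  (unknown; binding)
step 6 = dur = max(L[6]=3, C[5]=3) = 3
step 7 = dur = max(L[7]=6, C[6]=4) = 6
step 8 = dur = C[7]=7 = 7
sum of known step durations = 47
dur[5] = total - known = 55 - 47 = 8
L[5] is the binding max in step 5, so L[5] = dur[5] = 8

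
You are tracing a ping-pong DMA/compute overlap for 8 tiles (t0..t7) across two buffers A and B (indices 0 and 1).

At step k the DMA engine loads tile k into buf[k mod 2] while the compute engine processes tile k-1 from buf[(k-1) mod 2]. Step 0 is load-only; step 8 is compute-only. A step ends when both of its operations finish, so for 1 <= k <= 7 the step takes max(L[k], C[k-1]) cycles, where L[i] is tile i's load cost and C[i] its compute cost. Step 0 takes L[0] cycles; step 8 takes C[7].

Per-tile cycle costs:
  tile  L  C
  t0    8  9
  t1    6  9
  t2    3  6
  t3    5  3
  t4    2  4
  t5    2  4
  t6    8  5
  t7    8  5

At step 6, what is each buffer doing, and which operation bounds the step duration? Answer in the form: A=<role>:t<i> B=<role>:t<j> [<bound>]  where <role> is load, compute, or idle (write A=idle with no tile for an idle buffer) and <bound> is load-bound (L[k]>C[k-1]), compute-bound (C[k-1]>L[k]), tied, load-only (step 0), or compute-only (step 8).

step 6: A=load:t6 B=compute:t5 [load-bound]

step 0: L[0]=8 → dur=8, Σ=8 | A=load:t0 B=idle [load-only]
step 1: L[1]=6 C[0]=9 → dur=9, Σ=17 | A=compute:t0 B=load:t1 [compute-bound]
step 2: L[2]=3 C[1]=9 → dur=9, Σ=26 | A=load:t2 B=compute:t1 [compute-bound]
step 3: L[3]=5 C[2]=6 → dur=6, Σ=32 | A=compute:t2 B=load:t3 [compute-bound]
step 4: L[4]=2 C[3]=3 → dur=3, Σ=35 | A=load:t4 B=compute:t3 [compute-bound]
step 5: L[5]=2 C[4]=4 → dur=4, Σ=39 | A=compute:t4 B=load:t5 [compute-bound]
step 6: L[6]=8 C[5]=4 → dur=8, Σ=47 | A=load:t6 B=compute:t5 [load-bound]
step 7: L[7]=8 C[6]=5 → dur=8, Σ=55 | A=compute:t6 B=load:t7 [load-bound]
step 8: C[7]=5 → dur=5, Σ=60 | A=idle B=compute:t7 [compute-only]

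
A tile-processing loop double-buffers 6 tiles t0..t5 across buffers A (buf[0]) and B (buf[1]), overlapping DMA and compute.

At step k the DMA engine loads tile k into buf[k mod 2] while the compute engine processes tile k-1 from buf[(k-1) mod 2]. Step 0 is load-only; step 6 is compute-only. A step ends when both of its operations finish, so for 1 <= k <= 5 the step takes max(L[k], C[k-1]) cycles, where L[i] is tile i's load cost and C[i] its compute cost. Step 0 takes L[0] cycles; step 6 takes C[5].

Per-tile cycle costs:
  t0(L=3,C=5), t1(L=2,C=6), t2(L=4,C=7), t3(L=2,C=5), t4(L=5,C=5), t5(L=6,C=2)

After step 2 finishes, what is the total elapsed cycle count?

end_cycle[2] = 14

step 0: L[0]=3 → dur=3, Σ=3 | A=load:t0 B=idle [load-only]
step 1: L[1]=2 C[0]=5 → dur=5, Σ=8 | A=compute:t0 B=load:t1 [compute-bound]
step 2: L[2]=4 C[1]=6 → dur=6, Σ=14 | A=load:t2 B=compute:t1 [compute-bound]
step 3: L[3]=2 C[2]=7 → dur=7, Σ=21 | A=compute:t2 B=load:t3 [compute-bound]
step 4: L[4]=5 C[3]=5 → dur=5, Σ=26 | A=load:t4 B=compute:t3 [tied]
step 5: L[5]=6 C[4]=5 → dur=6, Σ=32 | A=compute:t4 B=load:t5 [load-bound]
step 6: C[5]=2 → dur=2, Σ=34 | A=idle B=compute:t5 [compute-only]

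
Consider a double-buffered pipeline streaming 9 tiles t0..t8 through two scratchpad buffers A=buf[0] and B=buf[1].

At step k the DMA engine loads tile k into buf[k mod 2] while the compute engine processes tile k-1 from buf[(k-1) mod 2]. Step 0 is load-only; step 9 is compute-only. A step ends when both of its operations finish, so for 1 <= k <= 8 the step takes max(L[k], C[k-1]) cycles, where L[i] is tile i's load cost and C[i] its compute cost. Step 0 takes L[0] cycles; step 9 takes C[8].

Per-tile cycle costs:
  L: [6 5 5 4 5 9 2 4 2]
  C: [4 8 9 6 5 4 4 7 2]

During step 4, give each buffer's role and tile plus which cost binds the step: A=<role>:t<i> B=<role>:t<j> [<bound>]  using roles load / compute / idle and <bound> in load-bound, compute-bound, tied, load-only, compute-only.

step 4: A=load:t4 B=compute:t3 [compute-bound]

[0] DMA t0→A (6c) ∥ CU idle ⇒ 6c, clock 6
[1] DMA t1→B (5c) ∥ CU A:t0 (4c) ⇒ 5c, clock 11
[2] DMA t2→A (5c) ∥ CU B:t1 (8c) ⇒ 8c, clock 19
[3] DMA t3→B (4c) ∥ CU A:t2 (9c) ⇒ 9c, clock 28
[4] DMA t4→A (5c) ∥ CU B:t3 (6c) ⇒ 6c, clock 34
[5] DMA t5→B (9c) ∥ CU A:t4 (5c) ⇒ 9c, clock 43
[6] DMA t6→A (2c) ∥ CU B:t5 (4c) ⇒ 4c, clock 47
[7] DMA t7→B (4c) ∥ CU A:t6 (4c) ⇒ 4c, clock 51
[8] DMA t8→A (2c) ∥ CU B:t7 (7c) ⇒ 7c, clock 58
[9] DMA idle ∥ CU A:t8 (2c) ⇒ 2c, clock 60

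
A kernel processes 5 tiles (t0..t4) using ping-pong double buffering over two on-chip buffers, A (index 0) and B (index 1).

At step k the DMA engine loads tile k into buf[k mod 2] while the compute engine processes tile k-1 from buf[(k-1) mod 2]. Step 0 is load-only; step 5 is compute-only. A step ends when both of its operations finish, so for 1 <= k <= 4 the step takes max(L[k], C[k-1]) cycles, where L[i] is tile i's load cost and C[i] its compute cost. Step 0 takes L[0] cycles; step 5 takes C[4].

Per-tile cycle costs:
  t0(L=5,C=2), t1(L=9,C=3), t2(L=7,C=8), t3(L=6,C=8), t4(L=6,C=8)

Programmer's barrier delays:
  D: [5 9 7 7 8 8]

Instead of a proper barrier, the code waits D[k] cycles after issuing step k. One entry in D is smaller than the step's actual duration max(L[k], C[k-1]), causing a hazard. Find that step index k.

hazard at step 3

k=0 barrier L[0]=5→5c, D[0]=5 ok
k=1 barrier max(L[1]=9,C[0]=2)→9c, D[1]=9 ok
k=2 barrier max(L[2]=7,C[1]=3)→7c, D[2]=7 ok
k=3 barrier max(L[3]=6,C[2]=8)→8c, D[3]=7 SHORT
k=4 barrier max(L[4]=6,C[3]=8)→8c, D[4]=8 ok
k=5 barrier C[4]=8→8c, D[5]=8 ok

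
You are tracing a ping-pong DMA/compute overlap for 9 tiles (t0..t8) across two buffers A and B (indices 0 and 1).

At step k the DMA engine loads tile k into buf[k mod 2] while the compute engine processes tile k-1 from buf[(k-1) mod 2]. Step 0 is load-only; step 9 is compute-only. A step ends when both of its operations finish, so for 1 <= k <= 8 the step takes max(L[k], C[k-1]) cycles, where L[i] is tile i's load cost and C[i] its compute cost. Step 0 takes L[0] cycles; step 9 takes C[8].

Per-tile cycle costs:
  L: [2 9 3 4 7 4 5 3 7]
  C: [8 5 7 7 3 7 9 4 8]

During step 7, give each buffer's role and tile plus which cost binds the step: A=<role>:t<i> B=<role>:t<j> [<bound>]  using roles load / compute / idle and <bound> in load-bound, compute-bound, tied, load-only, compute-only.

step 7: A=compute:t6 B=load:t7 [compute-bound]

  0. 2=2c; end=2; A:t0 B:-
  1. max(9,8)=9c; end=11; A:t0 B:t1
  2. max(3,5)=5c; end=16; A:t2 B:t1
  3. max(4,7)=7c; end=23; A:t2 B:t3
  4. max(7,7)=7c; end=30; A:t4 B:t3
  5. max(4,3)=4c; end=34; A:t4 B:t5
  6. max(5,7)=7c; end=41; A:t6 B:t5
  7. max(3,9)=9c; end=50; A:t6 B:t7
  8. max(7,4)=7c; end=57; A:t8 B:t7
  9. 8=8c; end=65; A:t8 B:t7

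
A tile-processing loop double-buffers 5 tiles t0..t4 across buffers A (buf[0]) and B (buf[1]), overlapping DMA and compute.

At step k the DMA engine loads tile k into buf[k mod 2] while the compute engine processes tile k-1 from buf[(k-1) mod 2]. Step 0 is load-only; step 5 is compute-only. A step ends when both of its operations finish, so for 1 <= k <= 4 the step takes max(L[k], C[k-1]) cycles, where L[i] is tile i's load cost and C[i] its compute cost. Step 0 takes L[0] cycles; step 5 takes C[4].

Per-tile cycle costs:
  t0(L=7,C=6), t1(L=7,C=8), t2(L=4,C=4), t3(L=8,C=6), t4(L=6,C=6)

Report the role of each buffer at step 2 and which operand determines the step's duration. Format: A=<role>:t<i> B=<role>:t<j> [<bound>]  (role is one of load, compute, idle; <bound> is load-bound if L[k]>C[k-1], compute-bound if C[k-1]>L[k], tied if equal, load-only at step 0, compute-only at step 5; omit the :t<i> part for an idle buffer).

step 2: A=load:t2 B=compute:t1 [compute-bound]

step 0: L[0]=7 → dur=7, Σ=7 | A=load:t0 B=idle [load-only]
step 1: L[1]=7 C[0]=6 → dur=7, Σ=14 | A=compute:t0 B=load:t1 [load-bound]
step 2: L[2]=4 C[1]=8 → dur=8, Σ=22 | A=load:t2 B=compute:t1 [compute-bound]
step 3: L[3]=8 C[2]=4 → dur=8, Σ=30 | A=compute:t2 B=load:t3 [load-bound]
step 4: L[4]=6 C[3]=6 → dur=6, Σ=36 | A=load:t4 B=compute:t3 [tied]
step 5: C[4]=6 → dur=6, Σ=42 | A=compute:t4 B=idle [compute-only]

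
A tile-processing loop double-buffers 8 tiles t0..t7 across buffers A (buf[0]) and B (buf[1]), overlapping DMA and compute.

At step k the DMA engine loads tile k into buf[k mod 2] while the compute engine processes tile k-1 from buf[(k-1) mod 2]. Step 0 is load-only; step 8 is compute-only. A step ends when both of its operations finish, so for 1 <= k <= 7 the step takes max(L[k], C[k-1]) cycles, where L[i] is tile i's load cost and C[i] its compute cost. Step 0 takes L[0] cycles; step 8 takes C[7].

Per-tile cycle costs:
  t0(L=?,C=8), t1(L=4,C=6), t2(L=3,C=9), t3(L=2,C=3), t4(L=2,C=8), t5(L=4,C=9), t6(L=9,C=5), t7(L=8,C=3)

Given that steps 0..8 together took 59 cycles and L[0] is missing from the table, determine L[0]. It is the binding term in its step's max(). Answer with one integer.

step 0 | dur = L[0]=? = L[0]  (unknown; binding)
step 1 | dur = max(L[1]=4, C[0]=8) = 8
step 2 | dur = max(L[2]=3, C[1]=6) = 6
step 3 | dur = max(L[3]=2, C[2]=9) = 9
step 4 | dur = max(L[4]=2, C[3]=3) = 3
step 5 | dur = max(L[5]=4, C[4]=8) = 8
step 6 | dur = max(L[6]=9, C[5]=9) = 9
step 7 | dur = max(L[7]=8, C[6]=5) = 8
step 8 | dur = C[7]=3 = 3
sum of known step durations = 54
dur[0] = total - known = 59 - 54 = 5
L[0] is the binding max in step 0, so L[0] = dur[0] = 5

L[0] = 5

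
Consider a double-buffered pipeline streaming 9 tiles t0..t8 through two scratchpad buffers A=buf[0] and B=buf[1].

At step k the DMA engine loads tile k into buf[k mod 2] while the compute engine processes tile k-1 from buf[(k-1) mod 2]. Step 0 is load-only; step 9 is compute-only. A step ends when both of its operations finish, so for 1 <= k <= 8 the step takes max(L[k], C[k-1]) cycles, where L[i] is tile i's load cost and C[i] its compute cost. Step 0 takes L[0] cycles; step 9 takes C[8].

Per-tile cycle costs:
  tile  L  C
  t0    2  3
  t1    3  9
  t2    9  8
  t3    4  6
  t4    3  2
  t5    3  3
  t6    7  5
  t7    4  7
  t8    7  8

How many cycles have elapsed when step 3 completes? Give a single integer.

step 0: L[0]=2 → dur=2, Σ=2 | A=load:t0 B=idle [load-only]
step 1: L[1]=3 C[0]=3 → dur=3, Σ=5 | A=compute:t0 B=load:t1 [tied]
step 2: L[2]=9 C[1]=9 → dur=9, Σ=14 | A=load:t2 B=compute:t1 [tied]
step 3: L[3]=4 C[2]=8 → dur=8, Σ=22 | A=compute:t2 B=load:t3 [compute-bound]
step 4: L[4]=3 C[3]=6 → dur=6, Σ=28 | A=load:t4 B=compute:t3 [compute-bound]
step 5: L[5]=3 C[4]=2 → dur=3, Σ=31 | A=compute:t4 B=load:t5 [load-bound]
step 6: L[6]=7 C[5]=3 → dur=7, Σ=38 | A=load:t6 B=compute:t5 [load-bound]
step 7: L[7]=4 C[6]=5 → dur=5, Σ=43 | A=compute:t6 B=load:t7 [compute-bound]
step 8: L[8]=7 C[7]=7 → dur=7, Σ=50 | A=load:t8 B=compute:t7 [tied]
step 9: C[8]=8 → dur=8, Σ=58 | A=compute:t8 B=idle [compute-only]

end_cycle[3] = 22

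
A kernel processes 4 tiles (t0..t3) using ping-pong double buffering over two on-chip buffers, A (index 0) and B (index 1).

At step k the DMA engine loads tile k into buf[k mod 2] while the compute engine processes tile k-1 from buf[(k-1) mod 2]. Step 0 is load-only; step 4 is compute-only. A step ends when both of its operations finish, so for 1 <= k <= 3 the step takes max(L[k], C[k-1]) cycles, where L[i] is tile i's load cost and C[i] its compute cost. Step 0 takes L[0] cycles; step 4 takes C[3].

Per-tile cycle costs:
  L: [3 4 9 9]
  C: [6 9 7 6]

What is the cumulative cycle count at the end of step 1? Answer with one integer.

step 0: L[0]=3 → dur=3, Σ=3 | A=load:t0 B=idle [load-only]
step 1: L[1]=4 C[0]=6 → dur=6, Σ=9 | A=compute:t0 B=load:t1 [compute-bound]
step 2: L[2]=9 C[1]=9 → dur=9, Σ=18 | A=load:t2 B=compute:t1 [tied]
step 3: L[3]=9 C[2]=7 → dur=9, Σ=27 | A=compute:t2 B=load:t3 [load-bound]
step 4: C[3]=6 → dur=6, Σ=33 | A=idle B=compute:t3 [compute-only]

end_cycle[1] = 9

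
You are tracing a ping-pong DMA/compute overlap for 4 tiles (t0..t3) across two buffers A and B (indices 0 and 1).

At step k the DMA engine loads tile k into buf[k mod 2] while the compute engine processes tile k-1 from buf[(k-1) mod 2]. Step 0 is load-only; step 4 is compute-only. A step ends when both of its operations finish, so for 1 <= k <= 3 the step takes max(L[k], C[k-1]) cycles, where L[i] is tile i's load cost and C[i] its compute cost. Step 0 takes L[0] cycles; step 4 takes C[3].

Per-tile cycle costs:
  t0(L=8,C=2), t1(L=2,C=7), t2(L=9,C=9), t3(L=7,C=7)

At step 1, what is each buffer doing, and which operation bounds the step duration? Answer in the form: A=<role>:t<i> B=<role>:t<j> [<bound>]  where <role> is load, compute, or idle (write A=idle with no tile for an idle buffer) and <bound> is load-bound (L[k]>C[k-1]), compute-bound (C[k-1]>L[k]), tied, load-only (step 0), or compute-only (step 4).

  0. 8=8c; end=8; A:t0 B:-
  1. max(2,2)=2c; end=10; A:t0 B:t1
  2. max(9,7)=9c; end=19; A:t2 B:t1
  3. max(7,9)=9c; end=28; A:t2 B:t3
  4. 7=7c; end=35; A:t2 B:t3

step 1: A=compute:t0 B=load:t1 [tied]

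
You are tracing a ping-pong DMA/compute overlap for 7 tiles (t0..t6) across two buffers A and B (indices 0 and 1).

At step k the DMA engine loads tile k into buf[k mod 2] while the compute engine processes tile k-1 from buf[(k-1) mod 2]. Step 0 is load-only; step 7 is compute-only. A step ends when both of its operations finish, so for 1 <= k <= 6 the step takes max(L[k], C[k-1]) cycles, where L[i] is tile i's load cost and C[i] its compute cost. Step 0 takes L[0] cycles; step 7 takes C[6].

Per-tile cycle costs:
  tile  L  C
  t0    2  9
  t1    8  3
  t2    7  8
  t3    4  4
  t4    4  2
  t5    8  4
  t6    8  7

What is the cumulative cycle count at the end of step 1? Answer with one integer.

end_cycle[1] = 11

[0] DMA t0→A (2c) ∥ CU idle ⇒ 2c, clock 2
[1] DMA t1→B (8c) ∥ CU A:t0 (9c) ⇒ 9c, clock 11
[2] DMA t2→A (7c) ∥ CU B:t1 (3c) ⇒ 7c, clock 18
[3] DMA t3→B (4c) ∥ CU A:t2 (8c) ⇒ 8c, clock 26
[4] DMA t4→A (4c) ∥ CU B:t3 (4c) ⇒ 4c, clock 30
[5] DMA t5→B (8c) ∥ CU A:t4 (2c) ⇒ 8c, clock 38
[6] DMA t6→A (8c) ∥ CU B:t5 (4c) ⇒ 8c, clock 46
[7] DMA idle ∥ CU A:t6 (7c) ⇒ 7c, clock 53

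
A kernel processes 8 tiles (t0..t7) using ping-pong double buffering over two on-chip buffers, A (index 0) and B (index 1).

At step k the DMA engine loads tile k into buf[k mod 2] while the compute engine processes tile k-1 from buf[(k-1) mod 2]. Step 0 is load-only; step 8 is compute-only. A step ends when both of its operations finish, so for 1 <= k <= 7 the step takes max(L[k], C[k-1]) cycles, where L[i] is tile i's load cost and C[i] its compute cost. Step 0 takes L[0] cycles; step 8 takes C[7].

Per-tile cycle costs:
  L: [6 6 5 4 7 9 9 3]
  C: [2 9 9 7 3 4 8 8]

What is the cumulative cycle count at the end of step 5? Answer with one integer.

end_cycle[5] = 46

step 0: L[0]=6 → dur=6, Σ=6 | A=load:t0 B=idle [load-only]
step 1: L[1]=6 C[0]=2 → dur=6, Σ=12 | A=compute:t0 B=load:t1 [load-bound]
step 2: L[2]=5 C[1]=9 → dur=9, Σ=21 | A=load:t2 B=compute:t1 [compute-bound]
step 3: L[3]=4 C[2]=9 → dur=9, Σ=30 | A=compute:t2 B=load:t3 [compute-bound]
step 4: L[4]=7 C[3]=7 → dur=7, Σ=37 | A=load:t4 B=compute:t3 [tied]
step 5: L[5]=9 C[4]=3 → dur=9, Σ=46 | A=compute:t4 B=load:t5 [load-bound]
step 6: L[6]=9 C[5]=4 → dur=9, Σ=55 | A=load:t6 B=compute:t5 [load-bound]
step 7: L[7]=3 C[6]=8 → dur=8, Σ=63 | A=compute:t6 B=load:t7 [compute-bound]
step 8: C[7]=8 → dur=8, Σ=71 | A=idle B=compute:t7 [compute-only]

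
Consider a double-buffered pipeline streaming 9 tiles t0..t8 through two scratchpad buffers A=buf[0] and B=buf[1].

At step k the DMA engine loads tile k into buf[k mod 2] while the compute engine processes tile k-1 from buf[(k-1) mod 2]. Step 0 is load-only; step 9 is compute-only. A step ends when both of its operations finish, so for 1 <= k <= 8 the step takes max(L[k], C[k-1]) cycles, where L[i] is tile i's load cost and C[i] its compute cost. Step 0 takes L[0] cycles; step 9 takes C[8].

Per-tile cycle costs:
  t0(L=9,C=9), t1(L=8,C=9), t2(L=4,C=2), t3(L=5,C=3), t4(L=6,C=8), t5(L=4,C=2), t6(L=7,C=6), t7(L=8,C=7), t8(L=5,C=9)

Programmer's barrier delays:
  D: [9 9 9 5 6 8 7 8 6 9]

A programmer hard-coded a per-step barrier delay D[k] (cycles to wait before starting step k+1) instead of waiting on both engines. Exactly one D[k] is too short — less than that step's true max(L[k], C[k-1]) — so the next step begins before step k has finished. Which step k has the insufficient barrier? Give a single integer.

step 0: need L[0]=9 = 9; D[0]=9 ok
step 1: need max(L[1]=8,C[0]=9) = 9; D[1]=9 ok
step 2: need max(L[2]=4,C[1]=9) = 9; D[2]=9 ok
step 3: need max(L[3]=5,C[2]=2) = 5; D[3]=5 ok
step 4: need max(L[4]=6,C[3]=3) = 6; D[4]=6 ok
step 5: need max(L[5]=4,C[4]=8) = 8; D[5]=8 ok
step 6: need max(L[6]=7,C[5]=2) = 7; D[6]=7 ok
step 7: need max(L[7]=8,C[6]=6) = 8; D[7]=8 ok
step 8: need max(L[8]=5,C[7]=7) = 7; D[8]=6 SHORT
step 9: need C[8]=9 = 9; D[9]=9 ok

hazard at step 8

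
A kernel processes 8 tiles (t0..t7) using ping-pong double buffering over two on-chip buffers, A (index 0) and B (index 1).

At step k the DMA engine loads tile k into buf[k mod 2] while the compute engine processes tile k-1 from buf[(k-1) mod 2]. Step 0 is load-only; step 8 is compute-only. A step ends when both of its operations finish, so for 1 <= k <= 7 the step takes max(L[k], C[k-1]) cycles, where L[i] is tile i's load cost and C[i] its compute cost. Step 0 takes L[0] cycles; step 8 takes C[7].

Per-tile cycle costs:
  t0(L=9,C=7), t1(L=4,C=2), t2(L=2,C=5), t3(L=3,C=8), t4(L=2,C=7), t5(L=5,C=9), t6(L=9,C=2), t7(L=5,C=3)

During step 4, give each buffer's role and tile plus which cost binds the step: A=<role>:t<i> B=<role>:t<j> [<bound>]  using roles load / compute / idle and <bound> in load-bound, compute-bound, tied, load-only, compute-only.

step 4: A=load:t4 B=compute:t3 [compute-bound]

  0. 9=9c; end=9; A:t0 B:-
  1. max(4,7)=7c; end=16; A:t0 B:t1
  2. max(2,2)=2c; end=18; A:t2 B:t1
  3. max(3,5)=5c; end=23; A:t2 B:t3
  4. max(2,8)=8c; end=31; A:t4 B:t3
  5. max(5,7)=7c; end=38; A:t4 B:t5
  6. max(9,9)=9c; end=47; A:t6 B:t5
  7. max(5,2)=5c; end=52; A:t6 B:t7
  8. 3=3c; end=55; A:t6 B:t7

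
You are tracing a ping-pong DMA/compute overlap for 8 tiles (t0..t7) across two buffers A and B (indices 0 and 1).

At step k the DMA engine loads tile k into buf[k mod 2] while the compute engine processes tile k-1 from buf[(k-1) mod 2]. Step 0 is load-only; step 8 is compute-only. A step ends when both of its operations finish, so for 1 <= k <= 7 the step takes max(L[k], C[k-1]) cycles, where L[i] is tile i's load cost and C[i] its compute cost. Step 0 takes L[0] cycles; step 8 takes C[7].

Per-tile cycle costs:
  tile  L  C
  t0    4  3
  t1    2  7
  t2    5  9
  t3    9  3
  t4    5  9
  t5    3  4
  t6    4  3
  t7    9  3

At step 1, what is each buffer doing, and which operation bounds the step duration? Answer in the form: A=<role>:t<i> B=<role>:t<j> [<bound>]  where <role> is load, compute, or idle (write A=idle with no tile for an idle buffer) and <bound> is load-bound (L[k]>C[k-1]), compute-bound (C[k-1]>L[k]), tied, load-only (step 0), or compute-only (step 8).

step 1: A=compute:t0 B=load:t1 [compute-bound]

k=0 load=t0/4c comp=- wait=4 total=4
k=1 load=t1/2c comp=t0/3c wait=3 total=7
k=2 load=t2/5c comp=t1/7c wait=7 total=14
k=3 load=t3/9c comp=t2/9c wait=9 total=23
k=4 load=t4/5c comp=t3/3c wait=5 total=28
k=5 load=t5/3c comp=t4/9c wait=9 total=37
k=6 load=t6/4c comp=t5/4c wait=4 total=41
k=7 load=t7/9c comp=t6/3c wait=9 total=50
k=8 load=- comp=t7/3c wait=3 total=53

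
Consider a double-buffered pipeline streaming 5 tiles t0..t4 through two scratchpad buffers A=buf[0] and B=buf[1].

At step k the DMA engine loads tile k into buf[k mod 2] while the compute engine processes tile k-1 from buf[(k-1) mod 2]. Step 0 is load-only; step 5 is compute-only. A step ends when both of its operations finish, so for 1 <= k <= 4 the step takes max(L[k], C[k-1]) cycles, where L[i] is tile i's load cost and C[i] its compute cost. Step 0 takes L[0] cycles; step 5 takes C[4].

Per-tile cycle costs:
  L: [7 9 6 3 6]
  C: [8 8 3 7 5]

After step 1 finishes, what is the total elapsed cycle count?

k=0 load=t0/7c comp=- wait=7 total=7
k=1 load=t1/9c comp=t0/8c wait=9 total=16
k=2 load=t2/6c comp=t1/8c wait=8 total=24
k=3 load=t3/3c comp=t2/3c wait=3 total=27
k=4 load=t4/6c comp=t3/7c wait=7 total=34
k=5 load=- comp=t4/5c wait=5 total=39

end_cycle[1] = 16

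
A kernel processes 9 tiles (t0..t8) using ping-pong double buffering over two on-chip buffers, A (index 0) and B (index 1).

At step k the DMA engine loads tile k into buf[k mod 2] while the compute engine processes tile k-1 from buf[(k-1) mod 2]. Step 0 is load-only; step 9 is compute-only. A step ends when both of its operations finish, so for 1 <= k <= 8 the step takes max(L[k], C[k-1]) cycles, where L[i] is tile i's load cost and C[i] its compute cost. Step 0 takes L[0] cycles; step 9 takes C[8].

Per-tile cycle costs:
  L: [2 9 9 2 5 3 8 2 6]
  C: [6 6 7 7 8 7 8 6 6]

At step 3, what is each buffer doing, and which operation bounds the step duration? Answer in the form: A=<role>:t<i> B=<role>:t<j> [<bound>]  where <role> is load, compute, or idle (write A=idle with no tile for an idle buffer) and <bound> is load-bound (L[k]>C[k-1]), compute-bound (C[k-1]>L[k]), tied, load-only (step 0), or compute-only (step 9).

step 3: A=compute:t2 B=load:t3 [compute-bound]

step 0: L[0]=2 → dur=2, Σ=2 | A=load:t0 B=idle [load-only]
step 1: L[1]=9 C[0]=6 → dur=9, Σ=11 | A=compute:t0 B=load:t1 [load-bound]
step 2: L[2]=9 C[1]=6 → dur=9, Σ=20 | A=load:t2 B=compute:t1 [load-bound]
step 3: L[3]=2 C[2]=7 → dur=7, Σ=27 | A=compute:t2 B=load:t3 [compute-bound]
step 4: L[4]=5 C[3]=7 → dur=7, Σ=34 | A=load:t4 B=compute:t3 [compute-bound]
step 5: L[5]=3 C[4]=8 → dur=8, Σ=42 | A=compute:t4 B=load:t5 [compute-bound]
step 6: L[6]=8 C[5]=7 → dur=8, Σ=50 | A=load:t6 B=compute:t5 [load-bound]
step 7: L[7]=2 C[6]=8 → dur=8, Σ=58 | A=compute:t6 B=load:t7 [compute-bound]
step 8: L[8]=6 C[7]=6 → dur=6, Σ=64 | A=load:t8 B=compute:t7 [tied]
step 9: C[8]=6 → dur=6, Σ=70 | A=compute:t8 B=idle [compute-only]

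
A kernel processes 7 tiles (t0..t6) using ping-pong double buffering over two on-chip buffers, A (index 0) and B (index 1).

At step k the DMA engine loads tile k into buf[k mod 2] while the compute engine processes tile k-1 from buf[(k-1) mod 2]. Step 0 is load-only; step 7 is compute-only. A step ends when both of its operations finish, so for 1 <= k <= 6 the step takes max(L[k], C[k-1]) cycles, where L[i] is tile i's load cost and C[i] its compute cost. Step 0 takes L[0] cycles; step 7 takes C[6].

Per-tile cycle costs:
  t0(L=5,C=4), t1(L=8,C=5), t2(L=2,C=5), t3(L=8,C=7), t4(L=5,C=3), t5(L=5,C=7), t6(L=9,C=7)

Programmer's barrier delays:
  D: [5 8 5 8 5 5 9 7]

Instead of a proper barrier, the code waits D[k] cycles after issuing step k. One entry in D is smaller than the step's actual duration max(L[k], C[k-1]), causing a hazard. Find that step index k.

[0] required=L[0]=5=5 vs D=5 ok
[1] required=max(L[1]=8,C[0]=4)=8 vs D=8 ok
[2] required=max(L[2]=2,C[1]=5)=5 vs D=5 ok
[3] required=max(L[3]=8,C[2]=5)=8 vs D=8 ok
[4] required=max(L[4]=5,C[3]=7)=7 vs D=5 SHORT
[5] required=max(L[5]=5,C[4]=3)=5 vs D=5 ok
[6] required=max(L[6]=9,C[5]=7)=9 vs D=9 ok
[7] required=C[6]=7=7 vs D=7 ok

hazard at step 4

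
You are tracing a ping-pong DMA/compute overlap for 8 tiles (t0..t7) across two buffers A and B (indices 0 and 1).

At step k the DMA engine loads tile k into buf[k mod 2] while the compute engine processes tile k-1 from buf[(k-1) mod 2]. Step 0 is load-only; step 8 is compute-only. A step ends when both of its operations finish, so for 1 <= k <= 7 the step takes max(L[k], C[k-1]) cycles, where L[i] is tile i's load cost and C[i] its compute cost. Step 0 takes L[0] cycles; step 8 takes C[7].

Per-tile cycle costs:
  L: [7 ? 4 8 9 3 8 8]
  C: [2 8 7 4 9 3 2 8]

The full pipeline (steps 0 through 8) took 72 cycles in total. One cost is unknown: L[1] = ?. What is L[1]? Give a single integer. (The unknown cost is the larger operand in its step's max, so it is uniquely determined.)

L[1] = 7

step 0 | dur = L[0]=7 = 7
step 1 | dur = max(L[1]=?, C[0]=2) = L[1]  (unknown; binding)
step 2 | dur = max(L[2]=4, C[1]=8) = 8
step 3 | dur = max(L[3]=8, C[2]=7) = 8
step 4 | dur = max(L[4]=9, C[3]=4) = 9
step 5 | dur = max(L[5]=3, C[4]=9) = 9
step 6 | dur = max(L[6]=8, C[5]=3) = 8
step 7 | dur = max(L[7]=8, C[6]=2) = 8
step 8 | dur = C[7]=8 = 8
sum of known step durations = 65
dur[1] = total - known = 72 - 65 = 7
L[1] is the binding max in step 1, so L[1] = dur[1] = 7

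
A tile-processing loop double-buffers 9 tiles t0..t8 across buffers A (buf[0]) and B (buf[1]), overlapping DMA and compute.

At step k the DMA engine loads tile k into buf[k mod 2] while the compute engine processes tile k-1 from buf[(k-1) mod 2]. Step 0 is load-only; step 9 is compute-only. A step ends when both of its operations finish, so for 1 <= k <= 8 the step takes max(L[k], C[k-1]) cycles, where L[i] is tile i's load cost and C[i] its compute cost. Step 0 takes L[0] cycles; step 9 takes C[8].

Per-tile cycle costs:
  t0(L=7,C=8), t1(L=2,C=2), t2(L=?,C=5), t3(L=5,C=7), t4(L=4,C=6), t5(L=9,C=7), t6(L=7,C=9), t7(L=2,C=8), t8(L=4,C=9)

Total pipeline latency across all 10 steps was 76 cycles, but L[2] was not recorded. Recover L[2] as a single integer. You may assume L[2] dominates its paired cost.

step 0 | dur = L[0]=7 = 7
step 1 | dur = max(L[1]=2, C[0]=8) = 8
step 2 | dur = max(L[2]=?, C[1]=2) = L[2]  (unknown; binding)
step 3 | dur = max(L[3]=5, C[2]=5) = 5
step 4 | dur = max(L[4]=4, C[3]=7) = 7
step 5 | dur = max(L[5]=9, C[4]=6) = 9
step 6 | dur = max(L[6]=7, C[5]=7) = 7
step 7 | dur = max(L[7]=2, C[6]=9) = 9
step 8 | dur = max(L[8]=4, C[7]=8) = 8
step 9 | dur = C[8]=9 = 9
sum of known step durations = 69
dur[2] = total - known = 76 - 69 = 7
L[2] is the binding max in step 2, so L[2] = dur[2] = 7

L[2] = 7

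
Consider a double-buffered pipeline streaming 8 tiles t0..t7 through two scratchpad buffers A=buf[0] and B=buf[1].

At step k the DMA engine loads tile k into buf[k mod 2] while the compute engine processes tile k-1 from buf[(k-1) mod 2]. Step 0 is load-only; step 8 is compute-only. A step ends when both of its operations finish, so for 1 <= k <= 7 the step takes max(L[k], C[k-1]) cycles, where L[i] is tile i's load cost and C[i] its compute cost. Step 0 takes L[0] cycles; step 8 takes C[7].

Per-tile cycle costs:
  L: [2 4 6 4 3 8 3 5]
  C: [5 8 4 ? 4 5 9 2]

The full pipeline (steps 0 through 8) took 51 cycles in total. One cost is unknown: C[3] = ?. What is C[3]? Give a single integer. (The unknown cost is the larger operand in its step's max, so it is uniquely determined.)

C[3] = 8

step 0 → dur = L[0]=2 = 2
step 1 → dur = max(L[1]=4, C[0]=5) = 5
step 2 → dur = max(L[2]=6, C[1]=8) = 8
step 3 → dur = max(L[3]=4, C[2]=4) = 4
step 4 → dur = max(L[4]=3, C[3]=?) = C[3]  (unknown; binding)
step 5 → dur = max(L[5]=8, C[4]=4) = 8
step 6 → dur = max(L[6]=3, C[5]=5) = 5
step 7 → dur = max(L[7]=5, C[6]=9) = 9
step 8 → dur = C[7]=2 = 2
sum of known step durations = 43
dur[4] = total - known = 51 - 43 = 8
C[3] is the binding max in step 4, so C[3] = dur[4] = 8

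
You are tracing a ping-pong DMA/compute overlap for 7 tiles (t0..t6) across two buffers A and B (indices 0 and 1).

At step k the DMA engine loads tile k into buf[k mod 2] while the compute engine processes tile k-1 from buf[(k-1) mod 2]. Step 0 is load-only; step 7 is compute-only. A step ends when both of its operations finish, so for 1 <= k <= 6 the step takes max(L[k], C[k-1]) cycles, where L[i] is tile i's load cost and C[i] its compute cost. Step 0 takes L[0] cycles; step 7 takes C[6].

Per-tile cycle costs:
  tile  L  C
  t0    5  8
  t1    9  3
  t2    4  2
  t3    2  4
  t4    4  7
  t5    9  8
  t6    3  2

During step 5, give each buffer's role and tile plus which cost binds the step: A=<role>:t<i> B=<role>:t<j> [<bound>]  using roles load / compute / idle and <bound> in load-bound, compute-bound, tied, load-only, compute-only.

  0. 5=5c; end=5; A:t0 B:-
  1. max(9,8)=9c; end=14; A:t0 B:t1
  2. max(4,3)=4c; end=18; A:t2 B:t1
  3. max(2,2)=2c; end=20; A:t2 B:t3
  4. max(4,4)=4c; end=24; A:t4 B:t3
  5. max(9,7)=9c; end=33; A:t4 B:t5
  6. max(3,8)=8c; end=41; A:t6 B:t5
  7. 2=2c; end=43; A:t6 B:t5

step 5: A=compute:t4 B=load:t5 [load-bound]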